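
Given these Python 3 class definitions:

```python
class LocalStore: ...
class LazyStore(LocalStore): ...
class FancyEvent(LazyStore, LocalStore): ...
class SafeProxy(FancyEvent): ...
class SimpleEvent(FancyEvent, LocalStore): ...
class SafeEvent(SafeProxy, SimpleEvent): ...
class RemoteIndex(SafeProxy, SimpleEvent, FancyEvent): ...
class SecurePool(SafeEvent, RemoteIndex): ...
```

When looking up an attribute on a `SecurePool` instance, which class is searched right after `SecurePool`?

L[SecurePool] = SecurePool + merge(L[SafeEvent], L[RemoteIndex], [SafeEvent RemoteIndex])
  take SafeEvent:  [SafeEvent SafeProxy SimpleEvent FancyEvent LazyStore LocalStore object] + [RemoteIndex SafeProxy SimpleEvent FancyEvent LazyStore LocalStore object] + [SafeEvent RemoteIndex]
  take RemoteIndex:  [SafeProxy SimpleEvent FancyEvent LazyStore LocalStore object] + [RemoteIndex SafeProxy SimpleEvent FancyEvent LazyStore LocalStore object] + [RemoteIndex]
  take SafeProxy:  [SafeProxy SimpleEvent FancyEvent LazyStore LocalStore object] + [SafeProxy SimpleEvent FancyEvent LazyStore LocalStore object]
  take SimpleEvent:  [SimpleEvent FancyEvent LazyStore LocalStore object] + [SimpleEvent FancyEvent LazyStore LocalStore object]
  take FancyEvent:  [FancyEvent LazyStore LocalStore object] + [FancyEvent LazyStore LocalStore object]
  take LazyStore:  [LazyStore LocalStore object] + [LazyStore LocalStore object]
  take LocalStore:  [LocalStore object] + [LocalStore object]
  take object:  [object] + [object]
MRO: SecurePool SafeEvent RemoteIndex SafeProxy SimpleEvent FancyEvent LazyStore LocalStore object
SecurePool is at position 0; next is SafeEvent.

SafeEvent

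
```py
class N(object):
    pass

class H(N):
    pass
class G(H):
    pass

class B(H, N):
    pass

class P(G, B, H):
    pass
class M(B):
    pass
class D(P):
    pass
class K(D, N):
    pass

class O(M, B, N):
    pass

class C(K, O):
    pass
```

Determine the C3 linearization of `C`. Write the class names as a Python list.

[C, K, D, P, G, O, M, B, H, N, object]

L[C] = C + merge(L[K], L[O], [K O])
  take K:  [K D P G B H N object] + [O M B H N object] + [K O]
  take D:  [D P G B H N object] + [O M B H N object] + [O]
  take P:  [P G B H N object] + [O M B H N object] + [O]
  take G:  [G B H N object] + [O M B H N object] + [O]
  take O:  [B H N object] + [O M B H N object] + [O]
  take M:  [B H N object] + [M B H N object]
  take B:  [B H N object] + [B H N object]
  take H:  [H N object] + [H N object]
  take N:  [N object] + [N object]
  take object:  [object] + [object]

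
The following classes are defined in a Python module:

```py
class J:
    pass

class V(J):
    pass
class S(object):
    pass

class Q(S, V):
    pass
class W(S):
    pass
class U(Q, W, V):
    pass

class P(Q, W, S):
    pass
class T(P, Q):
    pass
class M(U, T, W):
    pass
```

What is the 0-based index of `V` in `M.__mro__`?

L[M] = M + merge(L[U], L[T], L[W], [U T W])
  take U:  [U Q W S V J object] + [T P Q W S V J object] + [W S object] + [U T W]
  take T:  [Q W S V J object] + [T P Q W S V J object] + [W S object] + [T W]
  take P:  [Q W S V J object] + [P Q W S V J object] + [W S object] + [W]
  take Q:  [Q W S V J object] + [Q W S V J object] + [W S object] + [W]
  take W:  [W S V J object] + [W S V J object] + [W S object] + [W]
  take S:  [S V J object] + [S V J object] + [S object]
  take V:  [V J object] + [V J object] + [object]
  take J:  [J object] + [J object] + [object]
  take object:  [object] + [object] + [object]
MRO: M U T P Q W S V J object
V sits at index 7.

7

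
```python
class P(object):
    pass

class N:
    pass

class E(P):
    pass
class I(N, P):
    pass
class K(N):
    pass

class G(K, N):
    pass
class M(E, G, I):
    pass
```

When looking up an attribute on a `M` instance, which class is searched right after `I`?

L[M] = M + merge(L[E], L[G], L[I], [E G I])
  take E:  [E P object] + [G K N object] + [I N P object] + [E G I]
  take G:  [P object] + [G K N object] + [I N P object] + [G I]
  take K:  [P object] + [K N object] + [I N P object] + [I]
  take I:  [P object] + [N object] + [I N P object] + [I]
  take N:  [P object] + [N object] + [N P object]
  take P:  [P object] + [object] + [P object]
  take object:  [object] + [object] + [object]
MRO: M E G K I N P object
I is at position 4; next is N.

N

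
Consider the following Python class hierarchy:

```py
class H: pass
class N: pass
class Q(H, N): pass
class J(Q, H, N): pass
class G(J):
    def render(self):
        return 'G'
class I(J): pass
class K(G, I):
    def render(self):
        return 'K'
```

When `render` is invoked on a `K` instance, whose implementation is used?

K

L[K] = K + merge(L[G], L[I], [G I])
  take G:  [G J Q H N object] + [I J Q H N object] + [G I]
  take I:  [J Q H N object] + [I J Q H N object] + [I]
  take J:  [J Q H N object] + [J Q H N object]
  take Q:  [Q H N object] + [Q H N object]
  take H:  [H N object] + [H N object]
  take N:  [N object] + [N object]
  take object:  [object] + [object]
MRO: K G I J Q H N object
render is defined in: G, K. First along the MRO is K.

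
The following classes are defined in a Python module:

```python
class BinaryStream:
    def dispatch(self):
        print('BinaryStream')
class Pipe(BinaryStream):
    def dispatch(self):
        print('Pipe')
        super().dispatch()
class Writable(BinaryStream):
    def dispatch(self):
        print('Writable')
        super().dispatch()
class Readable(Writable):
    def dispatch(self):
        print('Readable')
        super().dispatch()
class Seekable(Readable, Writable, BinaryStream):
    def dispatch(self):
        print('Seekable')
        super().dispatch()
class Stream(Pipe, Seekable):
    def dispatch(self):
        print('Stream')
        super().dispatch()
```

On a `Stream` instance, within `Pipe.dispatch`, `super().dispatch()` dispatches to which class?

Seekable

L[Stream] = Stream + merge(L[Pipe], L[Seekable], [Pipe Seekable])
  take Pipe:  [Pipe BinaryStream object] + [Seekable Readable Writable BinaryStream object] + [Pipe Seekable]
  take Seekable:  [BinaryStream object] + [Seekable Readable Writable BinaryStream object] + [Seekable]
  take Readable:  [BinaryStream object] + [Readable Writable BinaryStream object]
  take Writable:  [BinaryStream object] + [Writable BinaryStream object]
  take BinaryStream:  [BinaryStream object] + [BinaryStream object]
  take object:  [object] + [object]
MRO: Stream Pipe Seekable Readable Writable BinaryStream object
super() in Pipe.dispatch on a Stream instance goes to the class after Pipe in Stream's MRO: Seekable.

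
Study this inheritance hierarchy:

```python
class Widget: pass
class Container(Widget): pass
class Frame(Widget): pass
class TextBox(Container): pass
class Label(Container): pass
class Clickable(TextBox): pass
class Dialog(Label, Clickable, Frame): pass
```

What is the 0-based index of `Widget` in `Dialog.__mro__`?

L[Dialog] = Dialog + merge(L[Label], L[Clickable], L[Frame], [Label Clickable Frame])
  take Label:  [Label Container Widget object] + [Clickable TextBox Container Widget object] + [Frame Widget object] + [Label Clickable Frame]
  take Clickable:  [Container Widget object] + [Clickable TextBox Container Widget object] + [Frame Widget object] + [Clickable Frame]
  take TextBox:  [Container Widget object] + [TextBox Container Widget object] + [Frame Widget object] + [Frame]
  take Container:  [Container Widget object] + [Container Widget object] + [Frame Widget object] + [Frame]
  take Frame:  [Widget object] + [Widget object] + [Frame Widget object] + [Frame]
  take Widget:  [Widget object] + [Widget object] + [Widget object]
  take object:  [object] + [object] + [object]
MRO: Dialog Label Clickable TextBox Container Frame Widget object
Widget sits at index 6.

6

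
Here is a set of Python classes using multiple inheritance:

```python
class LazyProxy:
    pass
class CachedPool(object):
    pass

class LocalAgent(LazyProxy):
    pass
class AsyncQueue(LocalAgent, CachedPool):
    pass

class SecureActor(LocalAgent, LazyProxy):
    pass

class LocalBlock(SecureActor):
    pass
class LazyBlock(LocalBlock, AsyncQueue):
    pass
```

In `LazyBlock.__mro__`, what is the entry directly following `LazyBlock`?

L[LazyBlock] = LazyBlock + merge(L[LocalBlock], L[AsyncQueue], [LocalBlock AsyncQueue])
  take LocalBlock:  [LocalBlock SecureActor LocalAgent LazyProxy object] + [AsyncQueue LocalAgent LazyProxy CachedPool object] + [LocalBlock AsyncQueue]
  take SecureActor:  [SecureActor LocalAgent LazyProxy object] + [AsyncQueue LocalAgent LazyProxy CachedPool object] + [AsyncQueue]
  take AsyncQueue:  [LocalAgent LazyProxy object] + [AsyncQueue LocalAgent LazyProxy CachedPool object] + [AsyncQueue]
  take LocalAgent:  [LocalAgent LazyProxy object] + [LocalAgent LazyProxy CachedPool object]
  take LazyProxy:  [LazyProxy object] + [LazyProxy CachedPool object]
  take CachedPool:  [object] + [CachedPool object]
  take object:  [object] + [object]
MRO: LazyBlock LocalBlock SecureActor AsyncQueue LocalAgent LazyProxy CachedPool object
LazyBlock is at position 0; next is LocalBlock.

LocalBlock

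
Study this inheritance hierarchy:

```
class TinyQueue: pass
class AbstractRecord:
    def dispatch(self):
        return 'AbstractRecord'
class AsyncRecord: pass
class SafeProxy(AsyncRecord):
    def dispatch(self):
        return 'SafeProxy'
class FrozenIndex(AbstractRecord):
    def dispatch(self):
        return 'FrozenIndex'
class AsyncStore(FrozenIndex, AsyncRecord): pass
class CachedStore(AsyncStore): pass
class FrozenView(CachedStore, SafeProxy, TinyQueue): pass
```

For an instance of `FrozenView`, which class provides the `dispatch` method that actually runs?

FrozenIndex

L[FrozenView] = FrozenView + merge(L[CachedStore], L[SafeProxy], L[TinyQueue], [CachedStore SafeProxy TinyQueue])
  take CachedStore:  [CachedStore AsyncStore FrozenIndex AbstractRecord AsyncRecord object] + [SafeProxy AsyncRecord object] + [TinyQueue object] + [CachedStore SafeProxy TinyQueue]
  take AsyncStore:  [AsyncStore FrozenIndex AbstractRecord AsyncRecord object] + [SafeProxy AsyncRecord object] + [TinyQueue object] + [SafeProxy TinyQueue]
  take FrozenIndex:  [FrozenIndex AbstractRecord AsyncRecord object] + [SafeProxy AsyncRecord object] + [TinyQueue object] + [SafeProxy TinyQueue]
  take AbstractRecord:  [AbstractRecord AsyncRecord object] + [SafeProxy AsyncRecord object] + [TinyQueue object] + [SafeProxy TinyQueue]
  take SafeProxy:  [AsyncRecord object] + [SafeProxy AsyncRecord object] + [TinyQueue object] + [SafeProxy TinyQueue]
  take AsyncRecord:  [AsyncRecord object] + [AsyncRecord object] + [TinyQueue object] + [TinyQueue]
  take TinyQueue:  [object] + [object] + [TinyQueue object] + [TinyQueue]
  take object:  [object] + [object] + [object]
MRO: FrozenView CachedStore AsyncStore FrozenIndex AbstractRecord SafeProxy AsyncRecord TinyQueue object
dispatch is defined in: AbstractRecord, FrozenIndex, SafeProxy. First along the MRO is FrozenIndex.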